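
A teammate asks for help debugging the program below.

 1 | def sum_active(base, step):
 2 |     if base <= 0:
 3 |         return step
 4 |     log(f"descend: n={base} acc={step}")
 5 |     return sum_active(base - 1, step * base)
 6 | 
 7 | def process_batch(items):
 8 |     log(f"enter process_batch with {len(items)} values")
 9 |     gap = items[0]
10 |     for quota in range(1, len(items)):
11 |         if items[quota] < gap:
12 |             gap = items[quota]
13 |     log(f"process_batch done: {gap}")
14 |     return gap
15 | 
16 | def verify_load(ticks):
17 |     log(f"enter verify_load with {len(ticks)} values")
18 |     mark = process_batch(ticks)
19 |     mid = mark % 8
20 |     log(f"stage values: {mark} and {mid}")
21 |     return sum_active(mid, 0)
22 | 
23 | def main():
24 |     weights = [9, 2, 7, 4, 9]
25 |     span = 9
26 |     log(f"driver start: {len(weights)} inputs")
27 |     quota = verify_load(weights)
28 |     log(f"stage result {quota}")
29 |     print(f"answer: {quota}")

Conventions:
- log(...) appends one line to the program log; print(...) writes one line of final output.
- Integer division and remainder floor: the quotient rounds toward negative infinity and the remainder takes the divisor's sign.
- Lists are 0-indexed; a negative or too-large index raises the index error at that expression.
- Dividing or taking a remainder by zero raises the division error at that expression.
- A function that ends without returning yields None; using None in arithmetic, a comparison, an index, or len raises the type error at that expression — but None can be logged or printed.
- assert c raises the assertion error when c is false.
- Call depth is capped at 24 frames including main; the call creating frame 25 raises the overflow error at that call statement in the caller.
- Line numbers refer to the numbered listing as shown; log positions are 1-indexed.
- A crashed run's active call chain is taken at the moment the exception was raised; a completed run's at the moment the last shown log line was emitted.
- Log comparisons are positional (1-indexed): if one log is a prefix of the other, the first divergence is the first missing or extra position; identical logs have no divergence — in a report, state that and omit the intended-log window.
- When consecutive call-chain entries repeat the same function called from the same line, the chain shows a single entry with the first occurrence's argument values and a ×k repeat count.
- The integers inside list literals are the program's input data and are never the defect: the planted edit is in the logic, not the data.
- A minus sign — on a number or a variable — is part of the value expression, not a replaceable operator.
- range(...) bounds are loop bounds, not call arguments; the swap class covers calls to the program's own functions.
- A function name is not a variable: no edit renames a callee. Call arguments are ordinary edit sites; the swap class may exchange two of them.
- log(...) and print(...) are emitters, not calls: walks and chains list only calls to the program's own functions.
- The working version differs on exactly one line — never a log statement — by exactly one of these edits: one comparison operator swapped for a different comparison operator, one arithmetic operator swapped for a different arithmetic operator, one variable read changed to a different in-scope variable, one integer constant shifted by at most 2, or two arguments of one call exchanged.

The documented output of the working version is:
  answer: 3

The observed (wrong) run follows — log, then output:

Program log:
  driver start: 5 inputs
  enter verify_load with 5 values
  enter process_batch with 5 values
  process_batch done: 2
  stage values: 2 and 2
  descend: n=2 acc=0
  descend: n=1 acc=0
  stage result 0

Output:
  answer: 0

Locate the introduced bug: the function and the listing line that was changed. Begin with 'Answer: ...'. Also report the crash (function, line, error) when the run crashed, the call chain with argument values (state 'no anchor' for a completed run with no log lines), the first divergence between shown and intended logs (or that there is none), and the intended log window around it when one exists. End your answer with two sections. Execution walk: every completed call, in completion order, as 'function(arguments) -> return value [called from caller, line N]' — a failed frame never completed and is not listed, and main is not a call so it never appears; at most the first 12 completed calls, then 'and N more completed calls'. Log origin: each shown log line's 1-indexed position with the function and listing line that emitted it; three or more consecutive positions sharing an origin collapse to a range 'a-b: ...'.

Answer: the defect is in sum_active at line 5.
The tell: The earliest visible damage is log position 7 — 'descend: n=1 acc=0' rather than the intended 'descend: n=1 acc=2'.
Call chain: main.
First divergence: position 7 — the shown line 'descend: n=1 acc=0' should read 'descend: n=1 acc=2'.
Intended log window:
  5: stage values: 2 and 2
  6: descend: n=2 acc=0
  7: descend: n=1 acc=2
  8: stage result 3
Execution walk:
  process_batch([9, 2, 7, 4, 9]) -> 2  [called from verify_load, line 18]
  sum_active(0, 0) -> 0  [called from sum_active, line 5]
  sum_active(1, 0) -> 0  [called from sum_active, line 5]
  sum_active(2, 0) -> 0  [called from verify_load, line 21]
  verify_load([9, 2, 7, 4, 9]) -> 0  [called from main, line 27]
Log origins:
  1 — main, line 26
  2 — verify_load, line 17
  3 — process_batch, line 8
  4 — process_batch, line 13
  5 — verify_load, line 20
  6 — sum_active, line 4
  7 — sum_active, line 4
  8 — main, line 28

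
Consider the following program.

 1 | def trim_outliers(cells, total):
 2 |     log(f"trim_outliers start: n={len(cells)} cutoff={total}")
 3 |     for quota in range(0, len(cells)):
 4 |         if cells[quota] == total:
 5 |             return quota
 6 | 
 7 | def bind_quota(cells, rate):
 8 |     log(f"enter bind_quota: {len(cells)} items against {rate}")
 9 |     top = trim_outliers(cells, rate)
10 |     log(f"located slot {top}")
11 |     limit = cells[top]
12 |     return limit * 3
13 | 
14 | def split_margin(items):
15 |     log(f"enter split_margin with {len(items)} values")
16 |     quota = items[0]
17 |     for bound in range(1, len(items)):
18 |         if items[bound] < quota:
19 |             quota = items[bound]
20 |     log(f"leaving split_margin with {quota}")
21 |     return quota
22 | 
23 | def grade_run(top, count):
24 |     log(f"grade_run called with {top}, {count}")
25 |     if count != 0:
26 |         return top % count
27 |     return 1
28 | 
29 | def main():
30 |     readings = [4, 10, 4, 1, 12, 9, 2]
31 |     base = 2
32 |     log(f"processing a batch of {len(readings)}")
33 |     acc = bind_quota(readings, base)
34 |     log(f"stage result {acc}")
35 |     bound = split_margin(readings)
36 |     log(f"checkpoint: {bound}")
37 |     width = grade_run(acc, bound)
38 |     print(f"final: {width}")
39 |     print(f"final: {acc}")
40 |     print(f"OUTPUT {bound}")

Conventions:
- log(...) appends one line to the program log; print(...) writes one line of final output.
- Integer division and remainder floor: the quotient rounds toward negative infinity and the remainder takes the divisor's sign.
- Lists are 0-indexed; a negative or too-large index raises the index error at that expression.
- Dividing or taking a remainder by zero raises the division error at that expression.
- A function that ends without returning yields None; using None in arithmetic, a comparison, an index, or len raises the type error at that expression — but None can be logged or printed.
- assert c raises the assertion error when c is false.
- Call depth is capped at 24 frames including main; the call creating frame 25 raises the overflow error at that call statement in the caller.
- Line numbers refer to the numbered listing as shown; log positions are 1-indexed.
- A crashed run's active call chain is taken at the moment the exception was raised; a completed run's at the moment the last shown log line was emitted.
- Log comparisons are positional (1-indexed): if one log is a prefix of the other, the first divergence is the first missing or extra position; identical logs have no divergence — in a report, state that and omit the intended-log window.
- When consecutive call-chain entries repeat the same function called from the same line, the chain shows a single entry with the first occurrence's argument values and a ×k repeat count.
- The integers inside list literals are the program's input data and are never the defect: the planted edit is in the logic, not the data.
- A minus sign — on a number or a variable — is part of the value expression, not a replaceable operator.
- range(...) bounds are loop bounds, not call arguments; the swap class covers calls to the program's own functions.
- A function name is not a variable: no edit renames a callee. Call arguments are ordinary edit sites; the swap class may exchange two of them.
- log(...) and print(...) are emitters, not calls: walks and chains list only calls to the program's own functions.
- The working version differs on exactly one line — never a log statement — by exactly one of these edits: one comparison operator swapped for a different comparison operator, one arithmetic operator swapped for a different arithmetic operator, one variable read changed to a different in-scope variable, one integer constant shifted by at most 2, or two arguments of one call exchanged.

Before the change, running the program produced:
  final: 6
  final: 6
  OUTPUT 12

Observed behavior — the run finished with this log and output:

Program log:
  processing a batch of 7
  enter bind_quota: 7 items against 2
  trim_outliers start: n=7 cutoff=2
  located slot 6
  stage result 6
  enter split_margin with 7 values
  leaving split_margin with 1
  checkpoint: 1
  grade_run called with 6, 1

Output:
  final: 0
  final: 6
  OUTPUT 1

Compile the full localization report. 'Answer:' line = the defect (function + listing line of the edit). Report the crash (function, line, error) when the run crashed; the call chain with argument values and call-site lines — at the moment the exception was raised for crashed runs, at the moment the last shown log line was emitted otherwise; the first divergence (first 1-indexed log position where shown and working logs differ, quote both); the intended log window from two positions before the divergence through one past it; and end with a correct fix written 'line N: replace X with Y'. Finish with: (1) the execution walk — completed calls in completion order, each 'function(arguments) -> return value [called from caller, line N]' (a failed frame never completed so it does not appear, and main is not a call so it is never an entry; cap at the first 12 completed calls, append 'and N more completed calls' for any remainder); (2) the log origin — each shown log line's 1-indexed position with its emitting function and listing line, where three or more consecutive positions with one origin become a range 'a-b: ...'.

Answer: the defect is in split_margin at line 18.
Core observation: Everything matches until log position 7, which reads 'leaving split_margin with 1' in place of 'leaving split_margin with 12'.
Call chain: main -> grade_run(6, 1) (called at line 37).
First divergence: position 7 — shown 'leaving split_margin with 1', intended 'leaving split_margin with 12'.
Intended log window:
  5: stage result 6
  6: enter split_margin with 7 values
  7: leaving split_margin with 12
  8: checkpoint: 12
Execution walk:
  trim_outliers([4, 10, 4, 1, 12, 9, 2], 2) -> 6  [called from bind_quota, line 9]
  bind_quota([4, 10, 4, 1, 12, 9, 2], 2) -> 6  [called from main, line 33]
  split_margin([4, 10, 4, 1, 12, 9, 2]) -> 1  [called from main, line 35]
  grade_run(6, 1) -> 0  [called from main, line 37]
Log origins:
  1: from main, line 32
  2: from bind_quota, line 8
  3: from trim_outliers, line 2
  4: from bind_quota, line 10
  5: from main, line 34
  6: from split_margin, line 15
  7: from split_margin, line 20
  8: from main, line 36
  9: from grade_run, line 24
A correct fix: line 18: replace `<` with `>`.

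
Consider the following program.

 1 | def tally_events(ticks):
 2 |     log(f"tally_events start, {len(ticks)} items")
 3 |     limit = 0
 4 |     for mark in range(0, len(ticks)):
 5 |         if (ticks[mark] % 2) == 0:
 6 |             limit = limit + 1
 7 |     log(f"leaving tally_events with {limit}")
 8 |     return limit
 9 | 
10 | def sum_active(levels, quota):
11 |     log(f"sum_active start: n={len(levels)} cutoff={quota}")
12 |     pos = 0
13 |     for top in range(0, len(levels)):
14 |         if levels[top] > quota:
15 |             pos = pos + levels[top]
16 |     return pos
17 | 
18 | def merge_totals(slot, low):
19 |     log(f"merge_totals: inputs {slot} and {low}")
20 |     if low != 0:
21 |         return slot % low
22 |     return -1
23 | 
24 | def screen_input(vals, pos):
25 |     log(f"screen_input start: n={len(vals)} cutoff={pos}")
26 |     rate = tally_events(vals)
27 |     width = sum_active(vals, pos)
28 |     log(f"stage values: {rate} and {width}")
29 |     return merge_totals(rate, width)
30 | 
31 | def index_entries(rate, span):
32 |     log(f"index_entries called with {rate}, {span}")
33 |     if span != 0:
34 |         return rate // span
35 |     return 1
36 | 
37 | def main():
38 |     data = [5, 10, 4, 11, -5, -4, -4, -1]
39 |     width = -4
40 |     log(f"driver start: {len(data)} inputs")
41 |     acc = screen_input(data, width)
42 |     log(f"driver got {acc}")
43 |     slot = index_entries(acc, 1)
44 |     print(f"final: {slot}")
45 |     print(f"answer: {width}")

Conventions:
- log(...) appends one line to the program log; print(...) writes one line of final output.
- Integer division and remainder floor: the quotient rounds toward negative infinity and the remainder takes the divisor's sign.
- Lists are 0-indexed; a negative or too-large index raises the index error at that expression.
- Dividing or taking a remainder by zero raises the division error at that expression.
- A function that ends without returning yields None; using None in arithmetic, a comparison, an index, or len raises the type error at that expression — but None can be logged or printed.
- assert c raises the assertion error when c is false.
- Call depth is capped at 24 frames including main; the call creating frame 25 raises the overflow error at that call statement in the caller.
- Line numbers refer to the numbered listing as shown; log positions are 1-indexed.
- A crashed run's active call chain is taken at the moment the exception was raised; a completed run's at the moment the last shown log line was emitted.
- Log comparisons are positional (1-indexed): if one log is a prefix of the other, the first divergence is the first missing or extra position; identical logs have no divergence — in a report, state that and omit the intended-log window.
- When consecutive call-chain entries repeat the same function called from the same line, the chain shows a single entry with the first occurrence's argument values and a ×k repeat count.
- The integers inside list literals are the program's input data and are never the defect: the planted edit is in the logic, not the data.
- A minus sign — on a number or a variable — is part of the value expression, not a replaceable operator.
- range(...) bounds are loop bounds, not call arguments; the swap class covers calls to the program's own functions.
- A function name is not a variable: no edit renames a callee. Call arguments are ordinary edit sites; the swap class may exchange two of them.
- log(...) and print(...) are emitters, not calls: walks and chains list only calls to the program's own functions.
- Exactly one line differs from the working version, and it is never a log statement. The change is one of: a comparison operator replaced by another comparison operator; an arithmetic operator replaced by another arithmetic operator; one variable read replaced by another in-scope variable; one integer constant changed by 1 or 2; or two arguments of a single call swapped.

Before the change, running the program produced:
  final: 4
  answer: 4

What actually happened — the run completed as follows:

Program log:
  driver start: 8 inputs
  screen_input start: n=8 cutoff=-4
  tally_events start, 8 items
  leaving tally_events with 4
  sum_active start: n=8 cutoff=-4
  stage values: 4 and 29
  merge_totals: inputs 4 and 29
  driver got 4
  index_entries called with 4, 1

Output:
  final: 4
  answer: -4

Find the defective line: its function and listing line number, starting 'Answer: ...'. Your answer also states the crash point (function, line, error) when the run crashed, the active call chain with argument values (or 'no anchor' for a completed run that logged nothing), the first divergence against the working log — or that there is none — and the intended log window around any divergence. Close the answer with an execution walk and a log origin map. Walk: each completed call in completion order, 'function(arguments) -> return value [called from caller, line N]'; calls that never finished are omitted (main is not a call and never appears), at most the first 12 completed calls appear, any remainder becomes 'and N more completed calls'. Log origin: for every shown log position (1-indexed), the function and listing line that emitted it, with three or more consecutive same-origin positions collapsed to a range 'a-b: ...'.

Answer: the defect is in main at line 45.
Core observation: The logs agree in full; only the final output differs.
Call chain: main -> index_entries(4, 1) (called at line 43).
First divergence: none (the log streams are identical).
Execution walk:
  tally_events([5, 10, 4, 11, -5, -4, -4, -1]) -> 4  [called from screen_input, line 26]
  sum_active([5, 10, 4, 11, -5, -4, -4, -1], -4) -> 29  [called from screen_input, line 27]
  merge_totals(4, 29) -> 4  [called from screen_input, line 29]
  screen_input([5, 10, 4, 11, -5, -4, -4, -1], -4) -> 4  [called from main, line 41]
  index_entries(4, 1) -> 4  [called from main, line 43]
Origin of each log line:
  1: emitted by main (line 40)
  2: emitted by screen_input (line 25)
  3: emitted by tally_events (line 2)
  4: emitted by tally_events (line 7)
  5: emitted by sum_active (line 11)
  6: emitted by screen_input (line 28)
  7: emitted by merge_totals (line 19)
  8: emitted by main (line 42)
  9: emitted by index_entries (line 32)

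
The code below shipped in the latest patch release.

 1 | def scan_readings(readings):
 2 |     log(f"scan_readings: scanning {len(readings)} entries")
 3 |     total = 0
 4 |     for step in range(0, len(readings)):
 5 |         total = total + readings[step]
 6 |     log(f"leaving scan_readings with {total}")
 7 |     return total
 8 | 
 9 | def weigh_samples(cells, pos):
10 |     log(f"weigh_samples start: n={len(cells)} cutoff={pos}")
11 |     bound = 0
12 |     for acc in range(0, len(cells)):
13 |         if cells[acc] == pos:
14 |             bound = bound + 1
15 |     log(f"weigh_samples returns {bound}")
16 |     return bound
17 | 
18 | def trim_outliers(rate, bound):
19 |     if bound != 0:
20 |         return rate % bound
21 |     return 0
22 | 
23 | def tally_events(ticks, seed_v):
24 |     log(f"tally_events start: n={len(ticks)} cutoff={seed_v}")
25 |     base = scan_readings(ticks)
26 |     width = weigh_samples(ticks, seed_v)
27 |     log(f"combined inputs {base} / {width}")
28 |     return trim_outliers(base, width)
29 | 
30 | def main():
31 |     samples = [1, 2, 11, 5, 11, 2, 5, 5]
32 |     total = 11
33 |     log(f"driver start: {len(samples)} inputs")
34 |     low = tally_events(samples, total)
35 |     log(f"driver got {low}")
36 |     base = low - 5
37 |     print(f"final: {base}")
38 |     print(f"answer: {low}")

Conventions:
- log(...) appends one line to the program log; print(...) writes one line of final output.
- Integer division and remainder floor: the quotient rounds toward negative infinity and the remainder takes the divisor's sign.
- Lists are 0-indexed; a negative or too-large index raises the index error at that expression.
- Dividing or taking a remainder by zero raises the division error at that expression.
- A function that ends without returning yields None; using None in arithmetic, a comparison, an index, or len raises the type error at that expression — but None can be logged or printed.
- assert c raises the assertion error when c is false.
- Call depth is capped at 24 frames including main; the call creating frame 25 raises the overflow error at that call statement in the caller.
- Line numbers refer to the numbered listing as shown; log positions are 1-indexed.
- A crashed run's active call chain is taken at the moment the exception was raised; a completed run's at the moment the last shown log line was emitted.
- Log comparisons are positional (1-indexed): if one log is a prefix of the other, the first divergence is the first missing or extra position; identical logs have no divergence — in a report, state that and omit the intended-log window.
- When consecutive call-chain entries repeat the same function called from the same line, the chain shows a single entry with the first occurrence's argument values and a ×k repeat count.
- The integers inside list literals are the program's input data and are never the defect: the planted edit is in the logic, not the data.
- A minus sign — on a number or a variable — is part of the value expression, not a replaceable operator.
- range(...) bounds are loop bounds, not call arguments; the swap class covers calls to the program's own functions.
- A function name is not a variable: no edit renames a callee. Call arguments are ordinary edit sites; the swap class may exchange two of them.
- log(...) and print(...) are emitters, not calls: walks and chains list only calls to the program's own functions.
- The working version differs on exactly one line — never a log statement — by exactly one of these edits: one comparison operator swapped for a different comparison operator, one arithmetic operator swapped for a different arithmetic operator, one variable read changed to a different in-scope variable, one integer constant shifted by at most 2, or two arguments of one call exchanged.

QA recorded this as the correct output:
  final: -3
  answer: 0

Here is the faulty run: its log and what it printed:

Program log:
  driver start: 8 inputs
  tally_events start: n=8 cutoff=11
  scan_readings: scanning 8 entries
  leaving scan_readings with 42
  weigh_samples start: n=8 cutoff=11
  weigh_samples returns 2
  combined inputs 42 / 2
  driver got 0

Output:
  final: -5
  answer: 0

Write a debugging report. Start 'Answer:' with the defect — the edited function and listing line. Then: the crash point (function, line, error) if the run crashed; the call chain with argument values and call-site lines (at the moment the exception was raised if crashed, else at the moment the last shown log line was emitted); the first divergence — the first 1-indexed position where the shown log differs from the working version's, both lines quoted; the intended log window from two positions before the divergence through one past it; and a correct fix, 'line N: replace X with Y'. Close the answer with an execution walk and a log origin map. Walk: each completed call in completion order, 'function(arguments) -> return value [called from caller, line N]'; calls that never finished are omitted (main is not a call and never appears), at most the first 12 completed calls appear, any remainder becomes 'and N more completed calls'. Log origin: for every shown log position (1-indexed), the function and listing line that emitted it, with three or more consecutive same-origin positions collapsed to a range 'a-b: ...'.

Answer: the defect is in main at line 36.
The tell: Every logged value matches the working version; the printed result is what differs.
Call chain: main.
First divergence: none (the log streams are identical).
Execution walk:
  scan_readings([1, 2, 11, 5, 11, 2, 5, 5]) -> 42  [called from tally_events, line 25]
  weigh_samples([1, 2, 11, 5, 11, 2, 5, 5], 11) -> 2  [called from tally_events, line 26]
  trim_outliers(42, 2) -> 0  [called from tally_events, line 28]
  tally_events([1, 2, 11, 5, 11, 2, 5, 5], 11) -> 0  [called from main, line 34]
Log line origins:
  1: emitted by main (line 33)
  2: emitted by tally_events (line 24)
  3: emitted by scan_readings (line 2)
  4: emitted by scan_readings (line 6)
  5: emitted by weigh_samples (line 10)
  6: emitted by weigh_samples (line 15)
  7: emitted by tally_events (line 27)
  8: emitted by main (line 35)
A correct fix: line 36: replace `5` with `3`.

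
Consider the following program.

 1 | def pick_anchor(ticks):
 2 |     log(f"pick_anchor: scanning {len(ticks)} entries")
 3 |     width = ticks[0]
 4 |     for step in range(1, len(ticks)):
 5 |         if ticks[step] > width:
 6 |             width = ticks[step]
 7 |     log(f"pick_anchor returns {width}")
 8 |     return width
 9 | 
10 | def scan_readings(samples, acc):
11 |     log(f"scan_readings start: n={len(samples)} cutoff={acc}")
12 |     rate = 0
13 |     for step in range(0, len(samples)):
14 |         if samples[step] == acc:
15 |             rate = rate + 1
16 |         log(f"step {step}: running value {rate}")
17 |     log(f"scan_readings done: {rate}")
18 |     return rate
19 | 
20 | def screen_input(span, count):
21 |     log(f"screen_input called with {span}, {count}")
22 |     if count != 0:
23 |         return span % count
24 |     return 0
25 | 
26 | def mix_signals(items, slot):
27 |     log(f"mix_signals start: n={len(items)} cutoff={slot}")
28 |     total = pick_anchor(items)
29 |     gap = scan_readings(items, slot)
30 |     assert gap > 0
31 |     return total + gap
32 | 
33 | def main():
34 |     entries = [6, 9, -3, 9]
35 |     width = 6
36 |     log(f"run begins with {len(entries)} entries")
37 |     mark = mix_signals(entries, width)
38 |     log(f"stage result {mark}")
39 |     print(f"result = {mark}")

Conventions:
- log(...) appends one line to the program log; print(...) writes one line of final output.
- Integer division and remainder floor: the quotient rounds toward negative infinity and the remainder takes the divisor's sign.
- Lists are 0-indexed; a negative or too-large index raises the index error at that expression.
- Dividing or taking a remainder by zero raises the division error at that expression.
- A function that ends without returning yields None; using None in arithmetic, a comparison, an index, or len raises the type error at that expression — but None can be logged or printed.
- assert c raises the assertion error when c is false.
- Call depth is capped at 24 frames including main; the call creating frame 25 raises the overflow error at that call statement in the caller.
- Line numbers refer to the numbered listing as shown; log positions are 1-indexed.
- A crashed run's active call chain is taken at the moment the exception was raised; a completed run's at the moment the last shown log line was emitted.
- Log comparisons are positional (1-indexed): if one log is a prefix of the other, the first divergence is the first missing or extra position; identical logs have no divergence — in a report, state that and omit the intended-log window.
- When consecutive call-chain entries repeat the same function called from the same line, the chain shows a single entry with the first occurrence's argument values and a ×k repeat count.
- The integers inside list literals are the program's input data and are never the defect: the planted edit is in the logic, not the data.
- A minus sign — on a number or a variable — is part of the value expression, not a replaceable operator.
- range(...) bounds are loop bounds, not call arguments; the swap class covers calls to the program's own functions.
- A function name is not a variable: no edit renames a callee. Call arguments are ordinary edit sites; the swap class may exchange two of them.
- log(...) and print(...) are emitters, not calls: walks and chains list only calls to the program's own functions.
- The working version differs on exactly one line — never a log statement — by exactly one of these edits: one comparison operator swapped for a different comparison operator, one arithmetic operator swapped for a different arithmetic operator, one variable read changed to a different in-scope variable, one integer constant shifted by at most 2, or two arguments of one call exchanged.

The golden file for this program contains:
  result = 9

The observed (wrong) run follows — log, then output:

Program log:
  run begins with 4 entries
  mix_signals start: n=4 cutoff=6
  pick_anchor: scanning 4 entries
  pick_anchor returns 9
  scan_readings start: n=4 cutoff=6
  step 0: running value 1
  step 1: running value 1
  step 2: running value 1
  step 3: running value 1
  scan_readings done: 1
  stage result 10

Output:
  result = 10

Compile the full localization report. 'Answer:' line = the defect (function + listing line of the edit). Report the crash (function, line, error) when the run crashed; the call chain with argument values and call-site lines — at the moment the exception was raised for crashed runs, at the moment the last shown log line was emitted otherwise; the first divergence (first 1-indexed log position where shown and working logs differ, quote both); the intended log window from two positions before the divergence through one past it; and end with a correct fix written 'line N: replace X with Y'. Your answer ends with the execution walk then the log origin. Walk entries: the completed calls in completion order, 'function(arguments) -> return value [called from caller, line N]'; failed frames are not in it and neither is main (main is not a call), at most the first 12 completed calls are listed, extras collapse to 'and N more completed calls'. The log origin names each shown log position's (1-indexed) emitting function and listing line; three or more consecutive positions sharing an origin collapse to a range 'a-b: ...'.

Answer: the defect is in mix_signals at line 31.
Key observation: Everything matches until log position 11, which reads 'stage result 10' in place of 'stage result 9'.
Call chain: main.
First divergence: at position 11 the run shows 'stage result 10' where the working version logs 'stage result 9'.
Intended log window:
  9: step 3: running value 1
  10: scan_readings done: 1
  11: stage result 9
Execution walk:
  pick_anchor([6, 9, -3, 9]) -> 9  [called from mix_signals, line 28]
  scan_readings([6, 9, -3, 9], 6) -> 1  [called from mix_signals, line 29]
  mix_signals([6, 9, -3, 9], 6) -> 10  [called from main, line 37]
Log origin:
  1 — main, line 36
  2 — mix_signals, line 27
  3 — pick_anchor, line 2
  4 — pick_anchor, line 7
  5 — scan_readings, line 11
  6-9 — scan_readings, line 16
  10 — scan_readings, line 17
  11 — main, line 38
A correct fix: line 31: replace `+` with `//`.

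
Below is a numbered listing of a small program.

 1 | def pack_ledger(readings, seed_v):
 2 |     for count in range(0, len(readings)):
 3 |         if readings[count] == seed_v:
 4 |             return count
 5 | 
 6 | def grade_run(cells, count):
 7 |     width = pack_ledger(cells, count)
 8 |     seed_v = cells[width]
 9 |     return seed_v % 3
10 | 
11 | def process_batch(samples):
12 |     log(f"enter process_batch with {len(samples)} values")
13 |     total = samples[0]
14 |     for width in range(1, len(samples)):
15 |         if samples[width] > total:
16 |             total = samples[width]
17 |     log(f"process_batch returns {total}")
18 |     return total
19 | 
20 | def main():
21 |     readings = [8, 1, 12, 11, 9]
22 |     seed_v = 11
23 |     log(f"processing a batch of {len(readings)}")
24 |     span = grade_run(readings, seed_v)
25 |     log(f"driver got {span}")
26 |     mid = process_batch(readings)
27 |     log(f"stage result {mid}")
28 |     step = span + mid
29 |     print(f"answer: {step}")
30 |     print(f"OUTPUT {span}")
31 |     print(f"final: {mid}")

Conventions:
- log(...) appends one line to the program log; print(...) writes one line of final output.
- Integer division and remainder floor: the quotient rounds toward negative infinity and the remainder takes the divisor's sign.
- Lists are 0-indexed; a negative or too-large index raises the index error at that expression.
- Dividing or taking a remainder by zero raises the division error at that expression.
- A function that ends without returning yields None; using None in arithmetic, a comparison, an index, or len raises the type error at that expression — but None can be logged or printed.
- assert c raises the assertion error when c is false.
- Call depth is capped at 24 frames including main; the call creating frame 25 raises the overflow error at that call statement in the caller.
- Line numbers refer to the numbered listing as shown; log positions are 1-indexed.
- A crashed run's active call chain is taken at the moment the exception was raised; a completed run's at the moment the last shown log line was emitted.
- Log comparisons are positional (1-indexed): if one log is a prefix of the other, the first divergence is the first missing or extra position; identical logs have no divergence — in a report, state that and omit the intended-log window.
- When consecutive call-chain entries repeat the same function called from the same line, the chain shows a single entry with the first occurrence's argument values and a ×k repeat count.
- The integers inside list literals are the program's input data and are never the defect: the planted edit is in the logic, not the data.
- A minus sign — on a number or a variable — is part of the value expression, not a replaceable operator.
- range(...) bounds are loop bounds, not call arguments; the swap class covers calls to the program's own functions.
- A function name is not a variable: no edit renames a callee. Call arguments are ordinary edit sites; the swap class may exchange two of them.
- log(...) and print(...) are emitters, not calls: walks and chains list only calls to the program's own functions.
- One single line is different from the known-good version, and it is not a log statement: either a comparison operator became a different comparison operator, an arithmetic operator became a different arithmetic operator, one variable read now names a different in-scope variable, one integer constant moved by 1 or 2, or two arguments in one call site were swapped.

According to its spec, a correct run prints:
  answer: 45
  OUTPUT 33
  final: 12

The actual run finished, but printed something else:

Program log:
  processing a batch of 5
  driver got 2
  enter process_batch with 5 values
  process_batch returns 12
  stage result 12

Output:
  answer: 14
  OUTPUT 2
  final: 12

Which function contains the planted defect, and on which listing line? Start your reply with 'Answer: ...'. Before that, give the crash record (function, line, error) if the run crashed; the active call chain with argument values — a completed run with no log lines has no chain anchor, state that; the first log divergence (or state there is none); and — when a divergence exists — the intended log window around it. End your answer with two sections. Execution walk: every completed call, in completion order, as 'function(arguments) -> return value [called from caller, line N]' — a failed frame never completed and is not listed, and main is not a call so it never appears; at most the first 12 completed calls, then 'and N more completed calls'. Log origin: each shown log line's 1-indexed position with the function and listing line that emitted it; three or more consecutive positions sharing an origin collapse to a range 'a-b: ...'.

Answer: the defect is in grade_run at line 9.
Core observation: The log first diverges at position 2: the faulty run prints 'driver got 2' where the working version prints 'driver got 33'.
Call chain: main.
First divergence: position 2 — the shown line 'driver got 2' should read 'driver got 33'.
Intended log window:
  1: processing a batch of 5
  2: driver got 33
  3: enter process_batch with 5 values
Execution walk:
  pack_ledger([8, 1, 12, 11, 9], 11) -> 3  [called from grade_run, line 7]
  grade_run([8, 1, 12, 11, 9], 11) -> 2  [called from main, line 24]
  process_batch([8, 1, 12, 11, 9]) -> 12  [called from main, line 26]
Log line origins:
  1: logged in main at line 23
  2: logged in main at line 25
  3: logged in process_batch at line 12
  4: logged in process_batch at line 17
  5: logged in main at line 27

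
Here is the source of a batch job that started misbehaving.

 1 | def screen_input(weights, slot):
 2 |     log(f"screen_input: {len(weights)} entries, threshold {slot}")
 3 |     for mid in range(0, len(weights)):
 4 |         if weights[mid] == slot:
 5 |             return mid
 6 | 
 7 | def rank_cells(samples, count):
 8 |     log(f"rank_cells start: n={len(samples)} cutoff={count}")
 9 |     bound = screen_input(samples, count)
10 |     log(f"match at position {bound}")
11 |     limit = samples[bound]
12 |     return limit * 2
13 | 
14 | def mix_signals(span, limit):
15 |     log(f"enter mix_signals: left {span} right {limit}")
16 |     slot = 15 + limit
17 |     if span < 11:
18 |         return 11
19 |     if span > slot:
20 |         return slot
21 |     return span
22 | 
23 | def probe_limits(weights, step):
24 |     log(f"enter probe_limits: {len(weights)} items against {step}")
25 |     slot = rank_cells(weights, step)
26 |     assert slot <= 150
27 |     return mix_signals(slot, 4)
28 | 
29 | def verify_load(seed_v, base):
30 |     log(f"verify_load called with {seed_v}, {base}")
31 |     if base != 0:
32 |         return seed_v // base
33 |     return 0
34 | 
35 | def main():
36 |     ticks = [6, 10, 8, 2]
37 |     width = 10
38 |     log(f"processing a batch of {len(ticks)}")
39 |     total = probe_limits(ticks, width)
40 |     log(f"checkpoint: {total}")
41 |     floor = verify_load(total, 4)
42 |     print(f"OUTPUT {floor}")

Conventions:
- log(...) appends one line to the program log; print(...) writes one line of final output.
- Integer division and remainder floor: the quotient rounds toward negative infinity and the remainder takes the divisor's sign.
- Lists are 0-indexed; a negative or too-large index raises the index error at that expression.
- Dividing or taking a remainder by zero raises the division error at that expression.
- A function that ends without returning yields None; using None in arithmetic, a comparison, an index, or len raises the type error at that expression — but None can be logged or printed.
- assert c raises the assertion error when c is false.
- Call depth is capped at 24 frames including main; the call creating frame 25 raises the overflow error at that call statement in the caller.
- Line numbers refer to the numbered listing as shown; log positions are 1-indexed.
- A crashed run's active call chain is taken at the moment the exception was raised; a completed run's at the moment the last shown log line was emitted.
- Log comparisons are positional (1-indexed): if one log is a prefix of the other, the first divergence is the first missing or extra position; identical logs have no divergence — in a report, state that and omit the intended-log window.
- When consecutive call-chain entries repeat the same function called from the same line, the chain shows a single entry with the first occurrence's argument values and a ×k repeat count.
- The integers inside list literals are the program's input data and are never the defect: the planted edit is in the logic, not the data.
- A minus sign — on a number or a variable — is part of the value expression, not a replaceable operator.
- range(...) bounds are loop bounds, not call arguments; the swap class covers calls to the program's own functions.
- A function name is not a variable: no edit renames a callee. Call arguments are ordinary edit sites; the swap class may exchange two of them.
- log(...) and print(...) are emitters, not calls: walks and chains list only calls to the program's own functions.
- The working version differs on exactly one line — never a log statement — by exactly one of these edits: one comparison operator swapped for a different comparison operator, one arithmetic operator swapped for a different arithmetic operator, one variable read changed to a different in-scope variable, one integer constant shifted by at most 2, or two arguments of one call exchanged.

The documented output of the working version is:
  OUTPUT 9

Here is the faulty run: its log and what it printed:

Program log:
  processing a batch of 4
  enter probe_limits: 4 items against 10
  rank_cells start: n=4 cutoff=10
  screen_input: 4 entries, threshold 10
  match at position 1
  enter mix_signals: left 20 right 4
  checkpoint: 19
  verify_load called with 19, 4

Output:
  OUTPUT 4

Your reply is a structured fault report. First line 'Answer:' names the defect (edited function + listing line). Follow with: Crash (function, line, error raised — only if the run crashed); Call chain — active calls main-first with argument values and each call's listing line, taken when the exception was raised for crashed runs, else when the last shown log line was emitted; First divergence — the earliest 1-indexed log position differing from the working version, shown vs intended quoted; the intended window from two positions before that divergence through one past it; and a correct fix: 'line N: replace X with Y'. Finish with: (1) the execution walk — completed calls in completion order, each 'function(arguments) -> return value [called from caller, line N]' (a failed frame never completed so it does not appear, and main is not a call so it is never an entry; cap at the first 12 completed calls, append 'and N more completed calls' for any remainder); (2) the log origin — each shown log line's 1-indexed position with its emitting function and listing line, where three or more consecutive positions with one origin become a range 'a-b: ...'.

Answer: the defect is in main at line 41.
The tell: Position 8 is the first bad log line: 'verify_load called with 19, 4' should read 'verify_load called with 19, 2'.
Call chain: main -> verify_load(19, 4) (called at line 41).
First divergence: at position 8 the run shows 'verify_load called with 19, 4' where the working version logs 'verify_load called with 19, 2'.
Intended log window:
  6: enter mix_signals: left 20 right 4
  7: checkpoint: 19
  8: verify_load called with 19, 2
Execution walk:
  screen_input([6, 10, 8, 2], 10) -> 1  [called from rank_cells, line 9]
  rank_cells([6, 10, 8, 2], 10) -> 20  [called from probe_limits, line 25]
  mix_signals(20, 4) -> 19  [called from probe_limits, line 27]
  probe_limits([6, 10, 8, 2], 10) -> 19  [called from main, line 39]
  verify_load(19, 4) -> 4  [called from main, line 41]
Origin of each log line:
  1: from main, line 38
  2: from probe_limits, line 24
  3: from rank_cells, line 8
  4: from screen_input, line 2
  5: from rank_cells, line 10
  6: from mix_signals, line 15
  7: from main, line 40
  8: from verify_load, line 30
A correct fix: line 41: replace `4` with `2`.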